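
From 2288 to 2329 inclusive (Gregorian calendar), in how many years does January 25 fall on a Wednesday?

Track January 25's weekday year by year (advancing +1, or +2 across a Feb 29):
  2288: Wed ✓  2289: Fri (+2)  2290: Sat (+1)  2291: Sun (+1)  2292: Mon (+1)
  2293: Wed (+2) ✓  2294: Thu (+1)  2295: Fri (+1)  2296: Sat (+1)  2297: Mon (+2)
  2298: Tue (+1)  2299: Wed (+1) ✓  2300: Thu (+1)  2301: Fri (+1)  … (14 more years) …
  2316: Tue (+1)  2317: Thu (+2)  2318: Fri (+1)  2319: Sat (+1)  2320: Sun (+1)
  2321: Tue (+2)  2322: Wed (+1) ✓  2323: Thu (+1)  2324: Fri (+1)  2325: Sun (+2)
  2326: Mon (+1)  2327: Tue (+1)  2328: Wed (+1) ✓  2329: Fri (+2)
Wednesday years: 2288, 2293, 2299, 2305, 2311, 2322, 2328 — 7 in total.

7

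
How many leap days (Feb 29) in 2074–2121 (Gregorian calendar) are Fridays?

Leap years in 2074–2121: 11 of them.
Feb 29 weekday advances by 5 (mod 7) from one leap year to the next four years later (or differs when a century non-leap intervenes).
Leap-day weekdays: 2076:Sat 2080:Thu 2084:Tue 2088:Sun 2092:Fri✓ 2096:Wed 2104:Fri✓ 2108:Wed 2112:Mon 2116:Sat 2120:Thu
Friday: 2092, 2104 → 2.

2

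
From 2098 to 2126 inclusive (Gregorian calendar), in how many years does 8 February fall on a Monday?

Track 8 February's weekday year by year (advancing +1, or +2 across a Feb 29):
  2098: Sat  2099: Sun (+1)  2100: Mon (+1) ✓  2101: Tue (+1)  2102: Wed (+1)
  2103: Thu (+1)  2104: Fri (+1)  2105: Sun (+2)  2106: Mon (+1) ✓  2107: Tue (+1)
  2108: Wed (+1)  2109: Fri (+2)  2110: Sat (+1)  2111: Sun (+1)  2112: Mon (+1) ✓
  2113: Wed (+2)  2114: Thu (+1)  2115: Fri (+1)  2116: Sat (+1)  2117: Mon (+2) ✓
  2118: Tue (+1)  2119: Wed (+1)  2120: Thu (+1)  2121: Sat (+2)  2122: Sun (+1)
  2123: Mon (+1) ✓  2124: Tue (+1)  2125: Thu (+2)  2126: Fri (+1)
Monday years: 2100, 2106, 2112, 2117, 2123 — 5 in total.

5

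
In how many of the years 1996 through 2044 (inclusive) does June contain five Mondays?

June has 30 days; it has five Mondays when Monday falls among the first (month-length − 28) days — i.e. when June 1 is one of Monday/Sunday.
June 1 by year: 1996:Sat 1997:Sun✓ 1998:Mon✓ 1999:Tue 2000:Thu 2001:Fri 2002:Sat 2003:Sun✓ 2004:Tue 2005:Wed 2006:Thu 2007:Fri 2008:Sun✓ 2009:Mon✓ 2010:Tue …(19 more)… 2030:Sat 2031:Sun✓ 2032:Tue 2033:Wed 2034:Thu 2035:Fri 2036:Sun✓ 2037:Mon✓ 2038:Tue 2039:Wed 2040:Fri 2041:Sat 2042:Sun✓ 2043:Mon✓ 2044:Wed
Years with five Mondays: 1997, 1998, 2003, 2008, 2009, 2014, 2015, 2020, 2025, 2026, 2031, 2036, 2037, 2042, 2043 → 15.

15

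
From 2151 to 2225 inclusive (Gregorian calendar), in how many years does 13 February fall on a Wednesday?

11

Track 13 February's weekday year by year (advancing +1, or +2 across a Feb 29):
  2151: Sat  2152: Sun (+1)  2153: Tue (+2)  2154: Wed (+1) ✓  2155: Thu (+1)
  2156: Fri (+1)  2157: Sun (+2)  2158: Mon (+1)  2159: Tue (+1)  2160: Wed (+1) ✓
  2161: Fri (+2)  2162: Sat (+1)  2163: Sun (+1)  2164: Mon (+1)  … (47 more years) …
  2212: Thu (+1)  2213: Sat (+2)  2214: Sun (+1)  2215: Mon (+1)  2216: Tue (+1)
  2217: Thu (+2)  2218: Fri (+1)  2219: Sat (+1)  2220: Sun (+1)  2221: Tue (+2)
  2222: Wed (+1) ✓  2223: Thu (+1)  2224: Fri (+1)  2225: Sun (+2)
Wednesday years: 2154, 2160, 2165, 2171, 2182, 2188, 2193, 2199, 2205, 2211, 2222 — 11 in total.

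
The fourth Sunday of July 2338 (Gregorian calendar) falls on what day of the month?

24

July 1, 2338 is a Friday, so the first Sunday is the 3rd.
The fourth Sunday is 3 + 21 = 24.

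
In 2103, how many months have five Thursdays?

4

A month of length L has five Thursdays iff its first Thursday is on day ≤ L−28 (so day 1–3 in a 31-day month, 1–2 in a 30-day month, day 1 in a leap February).
Checking each month of 2103: Jan starts Mon (31d); Feb starts Thu (28d); Mar starts Thu (31d) ✓; Apr starts Sun (30d); May starts Tue (31d) ✓; Jun starts Fri (30d); Jul starts Sun (31d); Aug starts Wed (31d) ✓; Sep starts Sat (30d); Oct starts Mon (31d); Nov starts Thu (30d) ✓; Dec starts Sat (31d).
Five-Thursday months: March, May, August, November → 4.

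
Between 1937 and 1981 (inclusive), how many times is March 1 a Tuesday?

Track March 1's weekday year by year (advancing +1, or +2 across a Feb 29):
  1937: Mon  1938: Tue (+1) ✓  1939: Wed (+1)  1940: Fri (+2)  1941: Sat (+1)
  1942: Sun (+1)  1943: Mon (+1)  1944: Wed (+2)  1945: Thu (+1)  1946: Fri (+1)
  1947: Sat (+1)  1948: Mon (+2)  1949: Tue (+1) ✓  1950: Wed (+1)  … (17 more years) …
  1968: Fri (+2)  1969: Sat (+1)  1970: Sun (+1)  1971: Mon (+1)  1972: Wed (+2)
  1973: Thu (+1)  1974: Fri (+1)  1975: Sat (+1)  1976: Mon (+2)  1977: Tue (+1) ✓
  1978: Wed (+1)  1979: Thu (+1)  1980: Sat (+2)  1981: Sun (+1)
Tuesday years: 1938, 1949, 1955, 1960, 1966, 1977 — 6 in total.

6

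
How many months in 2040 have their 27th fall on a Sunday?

1

Check the 27th of each month of 2040: Jan 27: Fri, Feb 27: Mon, Mar 27: Tue, Apr 27: Fri, May 27: Sun, Jun 27: Wed, Jul 27: Fri, Aug 27: Mon, Sep 27: Thu, Oct 27: Sat, Nov 27: Tue, Dec 27: Thu.
Sunday occurs in May — 1 month.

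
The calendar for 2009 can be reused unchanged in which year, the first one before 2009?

1998

Two years share a calendar iff Jan 1 falls on the same weekday and both are leap or both are common. 2009: Jan 1 is Thursday, common year.
2008: Jan 1 Tuesday, leap
2007: Jan 1 Monday, common
2006: Jan 1 Sunday, common
2005: Jan 1 Saturday, common
2004: Jan 1 Thursday, leap
2003: Jan 1 Wednesday, common
2002: Jan 1 Tuesday, common
2001: Jan 1 Monday, common
2000: Jan 1 Saturday, leap
1999: Jan 1 Friday, common
1998: Jan 1 Thursday, common
1998 matches on both conditions.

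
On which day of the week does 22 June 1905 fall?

January 1, 1905 is a Sunday.
June 22 is day 173 of the year, i.e. 172 days after Jan 1.
172 mod 7 = 4, so advance 4 weekdays from Sunday: Thursday.

Thursday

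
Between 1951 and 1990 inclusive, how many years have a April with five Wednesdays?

April has 30 days; it has five Wednesdays when Wednesday falls among the first (month-length − 28) days — i.e. when April 1 is one of Wednesday/Tuesday.
April 1 by year: 1951:Sun 1952:Tue✓ 1953:Wed✓ 1954:Thu 1955:Fri 1956:Sun 1957:Mon 1958:Tue✓ 1959:Wed✓ 1960:Fri 1961:Sat 1962:Sun 1963:Mon 1964:Wed✓ 1965:Thu …(10 more)… 1976:Thu 1977:Fri 1978:Sat 1979:Sun 1980:Tue✓ 1981:Wed✓ 1982:Thu 1983:Fri 1984:Sun 1985:Mon 1986:Tue✓ 1987:Wed✓ 1988:Fri 1989:Sat 1990:Sun
Years with five Wednesdays: 1952, 1953, 1958, 1959, 1964, 1969, 1970, 1975, 1980, 1981, 1986, 1987 → 12.

12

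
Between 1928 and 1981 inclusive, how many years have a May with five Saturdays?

May has 31 days; it has five Saturdays when Saturday falls among the first (month-length − 28) days — i.e. when May 1 is one of Saturday/Friday/Thursday.
May 1 by year: 1928:Tue 1929:Wed 1930:Thu✓ 1931:Fri✓ 1932:Sun 1933:Mon 1934:Tue 1935:Wed 1936:Fri✓ 1937:Sat✓ 1938:Sun 1939:Mon 1940:Wed 1941:Thu✓ 1942:Fri✓ …(24 more)… 1967:Mon 1968:Wed 1969:Thu✓ 1970:Fri✓ 1971:Sat✓ 1972:Mon 1973:Tue 1974:Wed 1975:Thu✓ 1976:Sat✓ 1977:Sun 1978:Mon 1979:Tue 1980:Thu✓ 1981:Fri✓
Years with five Saturdays: 1930, 1931, 1936, 1937, 1941, 1942, 1943, 1947, 1948, 1952, 1953, 1954, 1958, 1959, 1964, 1965, 1969, 1970, 1971, 1975, 1976, 1980, 1981 → 23.

23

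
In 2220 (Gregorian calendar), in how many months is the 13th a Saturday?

1

Check the 13th of each month of 2220: Jan 13: Thu, Feb 13: Sun, Mar 13: Mon, Apr 13: Thu, May 13: Sat, Jun 13: Tue, Jul 13: Thu, Aug 13: Sun, Sep 13: Wed, Oct 13: Fri, Nov 13: Mon, Dec 13: Wed.
Saturday occurs in May — 1 month.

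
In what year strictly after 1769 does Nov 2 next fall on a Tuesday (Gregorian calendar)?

From one year to the next, a fixed date's weekday advances by 1, or by 2 when a Feb 29 lies between the two dates.
1769: November 2 is Thursday.
1770: Friday (+1)
1771: Saturday (+1)
1772: Monday (+2)
1773: Tuesday (+1)
Nov 2 falls on a Tuesday in 1773.

1773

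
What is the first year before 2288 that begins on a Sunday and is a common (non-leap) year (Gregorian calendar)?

Jan 1 advances by 2 weekdays after a leap year and by 1 after a common year.
2288: Jan 1 is Sunday (leap).
2287: Saturday
2286: Friday
2285: Thursday
2284: Tuesday (leap)
2283: Monday
2282: Sunday
2282 begins on a Sunday and is a common year.

2282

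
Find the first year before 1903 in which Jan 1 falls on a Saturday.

Jan 1 advances by 2 weekdays after a leap year and by 1 after a common year.
1903: Jan 1 is Thursday.
1902: Wednesday
1901: Tuesday
1900: Monday
1899: Sunday
1898: Saturday
1898 begins on a Saturday

1898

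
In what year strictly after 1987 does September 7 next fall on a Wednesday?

1988

From one year to the next, a fixed date's weekday advances by 1, or by 2 when a Feb 29 lies between the two dates.
1987: September 7 is Monday.
1988: Wednesday (+2)
September 7 falls on a Wednesday in 1988.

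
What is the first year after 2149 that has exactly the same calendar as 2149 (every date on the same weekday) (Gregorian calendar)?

2155

Two years share a calendar iff Jan 1 falls on the same weekday and both are leap or both are common. 2149: Jan 1 is Wednesday, common year.
2150: Jan 1 Thursday, common
2151: Jan 1 Friday, common
2152: Jan 1 Saturday, leap
2153: Jan 1 Monday, common
2154: Jan 1 Tuesday, common
2155: Jan 1 Wednesday, common
2155 matches on both conditions.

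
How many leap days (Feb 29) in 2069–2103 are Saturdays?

1

Leap years in 2069–2103: 7 of them.
Feb 29 weekday advances by 5 (mod 7) from one leap year to the next four years later (or differs when a century non-leap intervenes).
Leap-day weekdays: 2072:Mon 2076:Sat✓ 2080:Thu 2084:Tue 2088:Sun 2092:Fri 2096:Wed
Saturday: 2076 → 1.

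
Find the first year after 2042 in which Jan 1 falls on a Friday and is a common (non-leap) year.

Jan 1 advances by 2 weekdays after a leap year and by 1 after a common year.
2042: Jan 1 is Wednesday.
2043: Thursday
2044: Friday (leap)
2045: Sunday
2046: Monday
2047: Tuesday
2048: Wednesday (leap)
2049: Friday
2049 begins on a Friday and is a common year.

2049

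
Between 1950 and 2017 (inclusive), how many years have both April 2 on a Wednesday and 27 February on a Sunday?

Check each year's weekday for April 2 and 27 February:
  1950: Sun/Mon  1951: Mon/Tue  1952: Wed/Wed  1953: Thu/Fri  1954: Fri/Sat  1955: Sat/Sun  1956: Mon/Mon  1957: Tue/Wed  1958: Wed/Thu  1959: Thu/Fri  1960: Sat/Sat  1961: Sun/Mon  1962: Mon/Tue  1963: Tue/Wed  …(40 more)…  2004: Fri/Fri  2005: Sat/Sun  2006: Sun/Mon  2007: Mon/Tue  2008: Wed/Wed  2009: Thu/Fri  2010: Fri/Sat  2011: Sat/Sun  2012: Mon/Mon  2013: Tue/Wed  2014: Wed/Thu  2015: Thu/Fri  2016: Sat/Sat  2017: Sun/Mon
Both conditions hold in: no year — 0.

0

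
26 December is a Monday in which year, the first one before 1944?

1938

From one year to the next, a fixed date's weekday advances by 1, or by 2 when a Feb 29 lies between the two dates.
1944: December 26 is Tuesday.
1943: Sunday (−2)
1942: Saturday (−1)
1941: Friday (−1)
1940: Thursday (−1)
1939: Tuesday (−2)
1938: Monday (−1)
26 December falls on a Monday in 1938.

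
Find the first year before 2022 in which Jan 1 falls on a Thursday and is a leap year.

Jan 1 advances by 2 weekdays after a leap year and by 1 after a common year.
2022: Jan 1 is Saturday.
2021: Friday
2020: Wednesday (leap)
2019: Tuesday
2018: Monday
2017: Sunday
2016: Friday (leap)
2015: Thursday
2014: Wednesday
2013: Tuesday
2012: Sunday (leap)
2011: Saturday
2010: Friday
2009: Thursday
2008: Tuesday (leap)
2007: Monday
2006: Sunday
2005: Saturday
2004: Thursday (leap)
2004 begins on a Thursday and is a leap year.

2004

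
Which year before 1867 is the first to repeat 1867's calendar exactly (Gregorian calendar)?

Two years share a calendar iff Jan 1 falls on the same weekday and both are leap or both are common. 1867: Jan 1 is Tuesday, common year.
1866: Jan 1 Monday, common
1865: Jan 1 Sunday, common
1864: Jan 1 Friday, leap
1863: Jan 1 Thursday, common
1862: Jan 1 Wednesday, common
1861: Jan 1 Tuesday, common
1861 matches on both conditions.

1861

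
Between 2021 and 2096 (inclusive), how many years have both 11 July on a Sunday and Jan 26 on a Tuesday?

Check each year's weekday for 11 July and Jan 26:
  2021: Sun/Tue ✓  2022: Mon/Wed  2023: Tue/Thu  2024: Thu/Fri  2025: Fri/Sun  2026: Sat/Mon  2027: Sun/Tue ✓  2028: Tue/Wed  2029: Wed/Fri  2030: Thu/Sat  2031: Fri/Sun  2032: Sun/Mon  2033: Mon/Wed  2034: Tue/Thu  …(48 more)…  2083: Sun/Tue ✓  2084: Tue/Wed  2085: Wed/Fri  2086: Thu/Sat  2087: Fri/Sun  2088: Sun/Mon  2089: Mon/Wed  2090: Tue/Thu  2091: Wed/Fri  2092: Fri/Sat  2093: Sat/Mon  2094: Sun/Tue ✓  2095: Mon/Wed  2096: Wed/Thu
Both conditions hold in: 2021, 2027, 2038, 2049, 2055, 2066, 2077, 2083, 2094 — 9.

9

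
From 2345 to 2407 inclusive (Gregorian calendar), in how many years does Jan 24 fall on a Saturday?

Track Jan 24's weekday year by year (advancing +1, or +2 across a Feb 29):
  2345: Wed  2346: Thu (+1)  2347: Fri (+1)  2348: Sat (+1) ✓  2349: Mon (+2)
  2350: Tue (+1)  2351: Wed (+1)  2352: Thu (+1)  2353: Sat (+2) ✓  2354: Sun (+1)
  2355: Mon (+1)  2356: Tue (+1)  2357: Thu (+2)  2358: Fri (+1)  … (35 more years) …
  2394: Mon (+1)  2395: Tue (+1)  2396: Wed (+1)  2397: Fri (+2)  2398: Sat (+1) ✓
  2399: Sun (+1)  2400: Mon (+1)  2401: Wed (+2)  2402: Thu (+1)  2403: Fri (+1)
  2404: Sat (+1) ✓  2405: Mon (+2)  2406: Tue (+1)  2407: Wed (+1)
Saturday years: 2348, 2353, 2359, 2370, 2376, 2381, 2387, 2398, 2404 — 9 in total.

9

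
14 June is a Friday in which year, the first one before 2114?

From one year to the next, a fixed date's weekday advances by 1, or by 2 when a Feb 29 lies between the two dates.
2114: June 14 is Thursday.
2113: Wednesday (−1)
2112: Tuesday (−1)
2111: Sunday (−2)
2110: Saturday (−1)
2109: Friday (−1)
14 June falls on a Friday in 2109.

2109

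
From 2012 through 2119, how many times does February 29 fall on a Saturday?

4

Leap years in 2012–2119: 26 of them.
Feb 29 weekday advances by 5 (mod 7) from one leap year to the next four years later (or differs when a century non-leap intervenes).
Leap-day weekdays: 2012:Wed 2016:Mon 2020:Sat✓ 2024:Thu 2028:Tue 2032:Sun 2036:Fri 2040:Wed 2044:Mon 2048:Sat✓ 2052:Thu 2056:Tue 2060:Sun 2064:Fri 2068:Wed 2072:Mon 2076:Sat✓ 2080:Thu 2084:Tue 2088:Sun 2092:Fri 2096:Wed 2104:Fri 2108:Wed 2112:Mon 2116:Sat✓
Saturday: 2020, 2048, 2076, 2116 → 4.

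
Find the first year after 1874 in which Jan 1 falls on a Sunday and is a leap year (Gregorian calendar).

1888

Jan 1 advances by 2 weekdays after a leap year and by 1 after a common year.
1874: Jan 1 is Thursday.
1875: Friday
1876: Saturday (leap)
1877: Monday
1878: Tuesday
1879: Wednesday
1880: Thursday (leap)
1881: Saturday
1882: Sunday
1883: Monday
1884: Tuesday (leap)
1885: Thursday
1886: Friday
1887: Saturday
1888: Sunday (leap)
1888 begins on a Sunday and is a leap year.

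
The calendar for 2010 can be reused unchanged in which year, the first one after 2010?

2021

Two years share a calendar iff Jan 1 falls on the same weekday and both are leap or both are common. 2010: Jan 1 is Friday, common year.
2011: Jan 1 Saturday, common
2012: Jan 1 Sunday, leap
2013: Jan 1 Tuesday, common
2014: Jan 1 Wednesday, common
2015: Jan 1 Thursday, common
2016: Jan 1 Friday, leap
2017: Jan 1 Sunday, common
2018: Jan 1 Monday, common
2019: Jan 1 Tuesday, common
2020: Jan 1 Wednesday, leap
2021: Jan 1 Friday, common
2021 matches on both conditions.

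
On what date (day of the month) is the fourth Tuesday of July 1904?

July 1, 1904 is a Friday, so the first Tuesday is the 5th.
The fourth Tuesday is 5 + 21 = 26.

26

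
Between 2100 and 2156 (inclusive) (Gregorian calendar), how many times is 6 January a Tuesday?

8

Track 6 January's weekday year by year (advancing +1, or +2 across a Feb 29):
  2100: Wed  2101: Thu (+1)  2102: Fri (+1)  2103: Sat (+1)  2104: Sun (+1)
  2105: Tue (+2) ✓  2106: Wed (+1)  2107: Thu (+1)  2108: Fri (+1)  2109: Sun (+2)
  2110: Mon (+1)  2111: Tue (+1) ✓  2112: Wed (+1)  2113: Fri (+2)  … (29 more years) …
  2143: Sun (+1)  2144: Mon (+1)  2145: Wed (+2)  2146: Thu (+1)  2147: Fri (+1)
  2148: Sat (+1)  2149: Mon (+2)  2150: Tue (+1) ✓  2151: Wed (+1)  2152: Thu (+1)
  2153: Sat (+2)  2154: Sun (+1)  2155: Mon (+1)  2156: Tue (+1) ✓
Tuesday years: 2105, 2111, 2122, 2128, 2133, 2139, 2150, 2156 — 8 in total.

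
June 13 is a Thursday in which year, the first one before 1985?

From one year to the next, a fixed date's weekday advances by 1, or by 2 when a Feb 29 lies between the two dates.
1985: June 13 is Thursday.
1984: Wednesday (−1)
1983: Monday (−2)
1982: Sunday (−1)
1981: Saturday (−1)
1980: Friday (−1)
1979: Wednesday (−2)
1978: Tuesday (−1)
1977: Monday (−1)
1976: Sunday (−1)
1975: Friday (−2)
1974: Thursday (−1)
June 13 falls on a Thursday in 1974.

1974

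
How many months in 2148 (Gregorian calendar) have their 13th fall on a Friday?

2

Check the 13th of each month of 2148: Jan 13: Sat, Feb 13: Tue, Mar 13: Wed, Apr 13: Sat, May 13: Mon, Jun 13: Thu, Jul 13: Sat, Aug 13: Tue, Sep 13: Fri, Oct 13: Sun, Nov 13: Wed, Dec 13: Fri.
Friday occurs in September, December — 2 months.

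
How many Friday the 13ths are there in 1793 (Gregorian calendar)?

2

Check the 13th of each month of 1793: Jan 13: Sun, Feb 13: Wed, Mar 13: Wed, Apr 13: Sat, May 13: Mon, Jun 13: Thu, Jul 13: Sat, Aug 13: Tue, Sep 13: Fri, Oct 13: Sun, Nov 13: Wed, Dec 13: Fri.
Friday occurs in September, December — 2 months.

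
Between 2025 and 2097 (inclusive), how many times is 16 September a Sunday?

11

Track 16 September's weekday year by year (advancing +1, or +2 across a Feb 29):
  2025: Tue  2026: Wed (+1)  2027: Thu (+1)  2028: Sat (+2)  2029: Sun (+1) ✓
  2030: Mon (+1)  2031: Tue (+1)  2032: Thu (+2)  2033: Fri (+1)  2034: Sat (+1)
  2035: Sun (+1) ✓  2036: Tue (+2)  2037: Wed (+1)  2038: Thu (+1)  … (45 more years) …
  2084: Sat (+2)  2085: Sun (+1) ✓  2086: Mon (+1)  2087: Tue (+1)  2088: Thu (+2)
  2089: Fri (+1)  2090: Sat (+1)  2091: Sun (+1) ✓  2092: Tue (+2)  2093: Wed (+1)
  2094: Thu (+1)  2095: Fri (+1)  2096: Sun (+2) ✓  2097: Mon (+1)
Sunday years: 2029, 2035, 2040, 2046, 2057, 2063, 2068, 2074, 2085, 2091, 2096 — 11 in total.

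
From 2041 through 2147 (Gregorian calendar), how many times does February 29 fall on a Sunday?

3

Leap years in 2041–2147: 25 of them.
Feb 29 weekday advances by 5 (mod 7) from one leap year to the next four years later (or differs when a century non-leap intervenes).
Leap-day weekdays: 2044:Mon 2048:Sat 2052:Thu 2056:Tue 2060:Sun✓ 2064:Fri 2068:Wed 2072:Mon 2076:Sat 2080:Thu 2084:Tue 2088:Sun✓ 2092:Fri 2096:Wed 2104:Fri 2108:Wed 2112:Mon 2116:Sat 2120:Thu 2124:Tue 2128:Sun✓ 2132:Fri 2136:Wed 2140:Mon 2144:Sat
Sunday: 2060, 2088, 2128 → 3.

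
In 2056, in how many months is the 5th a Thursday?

1

Check the 5th of each month of 2056: Jan 5: Wed, Feb 5: Sat, Mar 5: Sun, Apr 5: Wed, May 5: Fri, Jun 5: Mon, Jul 5: Wed, Aug 5: Sat, Sep 5: Tue, Oct 5: Thu, Nov 5: Sun, Dec 5: Tue.
Thursday occurs in October — 1 month.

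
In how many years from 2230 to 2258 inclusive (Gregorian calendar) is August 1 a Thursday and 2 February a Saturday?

Check each year's weekday for August 1 and 2 February:
  2230: Sun/Tue  2231: Mon/Wed  2232: Wed/Thu  2233: Thu/Sat ✓  2234: Fri/Sun  2235: Sat/Mon  2236: Mon/Tue  2237: Tue/Thu  2238: Wed/Fri  2239: Thu/Sat ✓  2240: Sat/Sun  2241: Sun/Tue  2242: Mon/Wed  2243: Tue/Thu  2244: Thu/Fri  2245: Fri/Sun  2246: Sat/Mon  2247: Sun/Tue  2248: Tue/Wed  2249: Wed/Fri  2250: Thu/Sat ✓  2251: Fri/Sun  2252: Sun/Mon  2253: Mon/Wed  2254: Tue/Thu  2255: Wed/Fri  2256: Fri/Sat  2257: Sat/Mon  2258: Sun/Tue
Both conditions hold in: 2233, 2239, 2250 — 3.

3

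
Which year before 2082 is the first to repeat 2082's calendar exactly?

Two years share a calendar iff Jan 1 falls on the same weekday and both are leap or both are common. 2082: Jan 1 is Thursday, common year.
2081: Jan 1 Wednesday, common
2080: Jan 1 Monday, leap
2079: Jan 1 Sunday, common
2078: Jan 1 Saturday, common
2077: Jan 1 Friday, common
2076: Jan 1 Wednesday, leap
2075: Jan 1 Tuesday, common
2074: Jan 1 Monday, common
2073: Jan 1 Sunday, common
2072: Jan 1 Friday, leap
2071: Jan 1 Thursday, common
2071 matches on both conditions.

2071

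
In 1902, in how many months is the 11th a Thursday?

Check the 11th of each month of 1902: Jan 11: Sat, Feb 11: Tue, Mar 11: Tue, Apr 11: Fri, May 11: Sun, Jun 11: Wed, Jul 11: Fri, Aug 11: Mon, Sep 11: Thu, Oct 11: Sat, Nov 11: Tue, Dec 11: Thu.
Thursday occurs in September, December — 2 months.

2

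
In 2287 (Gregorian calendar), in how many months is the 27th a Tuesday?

Check the 27th of each month of 2287: Jan 27: Thu, Feb 27: Sun, Mar 27: Sun, Apr 27: Wed, May 27: Fri, Jun 27: Mon, Jul 27: Wed, Aug 27: Sat, Sep 27: Tue, Oct 27: Thu, Nov 27: Sun, Dec 27: Tue.
Tuesday occurs in September, December — 2 months.

2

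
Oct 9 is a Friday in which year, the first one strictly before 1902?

From one year to the next, a fixed date's weekday advances by 1, or by 2 when a Feb 29 lies between the two dates.
1902: October 9 is Thursday.
1901: Wednesday (−1)
1900: Tuesday (−1)
1899: Monday (−1)
1898: Sunday (−1)
1897: Saturday (−1)
1896: Friday (−1)
Oct 9 falls on a Friday in 1896.

1896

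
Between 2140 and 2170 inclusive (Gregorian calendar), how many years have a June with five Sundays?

8

June has 30 days; it has five Sundays when Sunday falls among the first (month-length − 28) days — i.e. when June 1 is one of Sunday/Saturday.
June 1 by year: 2140:Wed 2141:Thu 2142:Fri 2143:Sat✓ 2144:Mon 2145:Tue 2146:Wed 2147:Thu 2148:Sat✓ 2149:Sun✓ 2150:Mon 2151:Tue 2152:Thu 2153:Fri 2154:Sat✓ 2155:Sun✓ 2156:Tue 2157:Wed 2158:Thu 2159:Fri 2160:Sun✓ 2161:Mon 2162:Tue 2163:Wed 2164:Fri 2165:Sat✓ 2166:Sun✓ 2167:Mon 2168:Wed 2169:Thu 2170:Fri
Years with five Sundays: 2143, 2148, 2149, 2154, 2155, 2160, 2165, 2166 → 8.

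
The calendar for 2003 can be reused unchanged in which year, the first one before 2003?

Two years share a calendar iff Jan 1 falls on the same weekday and both are leap or both are common. 2003: Jan 1 is Wednesday, common year.
2002: Jan 1 Tuesday, common
2001: Jan 1 Monday, common
2000: Jan 1 Saturday, leap
1999: Jan 1 Friday, common
1998: Jan 1 Thursday, common
1997: Jan 1 Wednesday, common
1997 matches on both conditions.

1997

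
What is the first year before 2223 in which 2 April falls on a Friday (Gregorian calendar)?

2219

From one year to the next, a fixed date's weekday advances by 1, or by 2 when a Feb 29 lies between the two dates.
2223: April 2 is Wednesday.
2222: Tuesday (−1)
2221: Monday (−1)
2220: Sunday (−1)
2219: Friday (−2)
2 April falls on a Friday in 2219.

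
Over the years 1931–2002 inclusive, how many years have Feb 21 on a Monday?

10

Track Feb 21's weekday year by year (advancing +1, or +2 across a Feb 29):
  1931: Sat  1932: Sun (+1)  1933: Tue (+2)  1934: Wed (+1)  1935: Thu (+1)
  1936: Fri (+1)  1937: Sun (+2)  1938: Mon (+1) ✓  1939: Tue (+1)  1940: Wed (+1)
  1941: Fri (+2)  1942: Sat (+1)  1943: Sun (+1)  1944: Mon (+1) ✓  … (44 more years) …
  1989: Tue (+2)  1990: Wed (+1)  1991: Thu (+1)  1992: Fri (+1)  1993: Sun (+2)
  1994: Mon (+1) ✓  1995: Tue (+1)  1996: Wed (+1)  1997: Fri (+2)  1998: Sat (+1)
  1999: Sun (+1)  2000: Mon (+1) ✓  2001: Wed (+2)  2002: Thu (+1)
Monday years: 1938, 1944, 1949, 1955, 1966, 1972, 1977, 1983, 1994, 2000 — 10 in total.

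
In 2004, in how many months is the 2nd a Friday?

Check the 2nd of each month of 2004: Jan 2: Fri, Feb 2: Mon, Mar 2: Tue, Apr 2: Fri, May 2: Sun, Jun 2: Wed, Jul 2: Fri, Aug 2: Mon, Sep 2: Thu, Oct 2: Sat, Nov 2: Tue, Dec 2: Thu.
Friday occurs in January, April, July — 3 months.

3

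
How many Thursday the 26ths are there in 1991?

2

Check the 26th of each month of 1991: Jan 26: Sat, Feb 26: Tue, Mar 26: Tue, Apr 26: Fri, May 26: Sun, Jun 26: Wed, Jul 26: Fri, Aug 26: Mon, Sep 26: Thu, Oct 26: Sat, Nov 26: Tue, Dec 26: Thu.
Thursday occurs in September, December — 2 months.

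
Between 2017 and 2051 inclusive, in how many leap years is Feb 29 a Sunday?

Leap years in 2017–2051: 8 of them.
Feb 29 weekday advances by 5 (mod 7) from one leap year to the next four years later (or differs when a century non-leap intervenes).
Leap-day weekdays: 2020:Sat 2024:Thu 2028:Tue 2032:Sun✓ 2036:Fri 2040:Wed 2044:Mon 2048:Sat
Sunday: 2032 → 1.

1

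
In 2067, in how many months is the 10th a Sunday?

Check the 10th of each month of 2067: Jan 10: Mon, Feb 10: Thu, Mar 10: Thu, Apr 10: Sun, May 10: Tue, Jun 10: Fri, Jul 10: Sun, Aug 10: Wed, Sep 10: Sat, Oct 10: Mon, Nov 10: Thu, Dec 10: Sat.
Sunday occurs in April, July — 2 months.

2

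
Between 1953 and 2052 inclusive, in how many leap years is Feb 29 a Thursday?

4

Leap years in 1953–2052: 25 of them.
Feb 29 weekday advances by 5 (mod 7) from one leap year to the next four years later (or differs when a century non-leap intervenes).
Leap-day weekdays: 1956:Wed 1960:Mon 1964:Sat 1968:Thu✓ 1972:Tue 1976:Sun 1980:Fri 1984:Wed 1988:Mon 1992:Sat 1996:Thu✓ 2000:Tue 2004:Sun 2008:Fri 2012:Wed 2016:Mon 2020:Sat 2024:Thu✓ 2028:Tue 2032:Sun 2036:Fri 2040:Wed 2044:Mon 2048:Sat 2052:Thu✓
Thursday: 1968, 1996, 2024, 2052 → 4.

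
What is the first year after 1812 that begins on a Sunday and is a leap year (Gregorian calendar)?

Jan 1 advances by 2 weekdays after a leap year and by 1 after a common year.
1812: Jan 1 is Wednesday (leap).
1813: Friday
1814: Saturday
1815: Sunday
1816: Monday (leap)
1817: Wednesday
1818: Thursday
1819: Friday
1820: Saturday (leap)
1821: Monday
1822: Tuesday
1823: Wednesday
1824: Thursday (leap)
1825: Saturday
1826: Sunday
1827: Monday
1828: Tuesday (leap)
1829: Thursday
1830: Friday
1831: Saturday
1832: Sunday (leap)
1832 begins on a Sunday and is a leap year.

1832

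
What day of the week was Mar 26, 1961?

Sunday

January 1, 1961 is a Sunday.
March 26 is day 85 of the year, i.e. 84 days after Jan 1.
84 mod 7 = 0, so advance 0 weekdays from Sunday: Sunday.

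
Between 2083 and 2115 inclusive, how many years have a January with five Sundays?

January has 31 days; it has five Sundays when Sunday falls among the first (month-length − 28) days — i.e. when January 1 is one of Sunday/Saturday/Friday.
January 1 by year: 2083:Fri✓ 2084:Sat✓ 2085:Mon 2086:Tue 2087:Wed 2088:Thu 2089:Sat✓ 2090:Sun✓ 2091:Mon 2092:Tue 2093:Thu 2094:Fri✓ 2095:Sat✓ 2096:Sun✓ 2097:Tue …(3 more)… 2101:Sat✓ 2102:Sun✓ 2103:Mon 2104:Tue 2105:Thu 2106:Fri✓ 2107:Sat✓ 2108:Sun✓ 2109:Tue 2110:Wed 2111:Thu 2112:Fri✓ 2113:Sun✓ 2114:Mon 2115:Tue
Years with five Sundays: 2083, 2084, 2089, 2090, 2094, 2095, 2096, 2100, 2101, 2102, 2106, 2107, 2108, 2112, 2113 → 15.

15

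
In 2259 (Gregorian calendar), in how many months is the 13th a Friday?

1

Check the 13th of each month of 2259: Jan 13: Thu, Feb 13: Sun, Mar 13: Sun, Apr 13: Wed, May 13: Fri, Jun 13: Mon, Jul 13: Wed, Aug 13: Sat, Sep 13: Tue, Oct 13: Thu, Nov 13: Sun, Dec 13: Tue.
Friday occurs in May — 1 month.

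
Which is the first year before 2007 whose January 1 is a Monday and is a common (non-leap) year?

Jan 1 advances by 2 weekdays after a leap year and by 1 after a common year.
2007: Jan 1 is Monday.
2006: Sunday
2005: Saturday
2004: Thursday (leap)
2003: Wednesday
2002: Tuesday
2001: Monday
2001 begins on a Monday and is a common year.

2001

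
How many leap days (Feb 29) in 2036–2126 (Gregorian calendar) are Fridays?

Leap years in 2036–2126: 22 of them.
Feb 29 weekday advances by 5 (mod 7) from one leap year to the next four years later (or differs when a century non-leap intervenes).
Leap-day weekdays: 2036:Fri✓ 2040:Wed 2044:Mon 2048:Sat 2052:Thu 2056:Tue 2060:Sun 2064:Fri✓ 2068:Wed 2072:Mon 2076:Sat 2080:Thu 2084:Tue 2088:Sun 2092:Fri✓ 2096:Wed 2104:Fri✓ 2108:Wed 2112:Mon 2116:Sat 2120:Thu 2124:Tue
Friday: 2036, 2064, 2092, 2104 → 4.

4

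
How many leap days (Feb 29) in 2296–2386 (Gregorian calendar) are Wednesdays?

Leap years in 2296–2386: 22 of them.
Feb 29 weekday advances by 5 (mod 7) from one leap year to the next four years later (or differs when a century non-leap intervenes).
Leap-day weekdays: 2296:Sat 2304:Mon 2308:Sat 2312:Thu 2316:Tue 2320:Sun 2324:Fri 2328:Wed✓ 2332:Mon 2336:Sat 2340:Thu 2344:Tue 2348:Sun 2352:Fri 2356:Wed✓ 2360:Mon 2364:Sat 2368:Thu 2372:Tue 2376:Sun 2380:Fri 2384:Wed✓
Wednesday: 2328, 2356, 2384 → 3.

3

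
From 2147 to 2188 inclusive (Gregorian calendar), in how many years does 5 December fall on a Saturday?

5

Track 5 December's weekday year by year (advancing +1, or +2 across a Feb 29):
  2147: Tue  2148: Thu (+2)  2149: Fri (+1)  2150: Sat (+1) ✓  2151: Sun (+1)
  2152: Tue (+2)  2153: Wed (+1)  2154: Thu (+1)  2155: Fri (+1)  2156: Sun (+2)
  2157: Mon (+1)  2158: Tue (+1)  2159: Wed (+1)  2160: Fri (+2)  … (14 more years) …
  2175: Tue (+1)  2176: Thu (+2)  2177: Fri (+1)  2178: Sat (+1) ✓  2179: Sun (+1)
  2180: Tue (+2)  2181: Wed (+1)  2182: Thu (+1)  2183: Fri (+1)  2184: Sun (+2)
  2185: Mon (+1)  2186: Tue (+1)  2187: Wed (+1)  2188: Fri (+2)
Saturday years: 2150, 2161, 2167, 2172, 2178 — 5 in total.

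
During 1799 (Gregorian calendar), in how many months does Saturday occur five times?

4

A month of length L has five Saturdays iff its first Saturday is on day ≤ L−28 (so day 1–3 in a 31-day month, 1–2 in a 30-day month, day 1 in a leap February).
Checking each month of 1799: Jan starts Tue (31d); Feb starts Fri (28d); Mar starts Fri (31d) ✓; Apr starts Mon (30d); May starts Wed (31d); Jun starts Sat (30d) ✓; Jul starts Mon (31d); Aug starts Thu (31d) ✓; Sep starts Sun (30d); Oct starts Tue (31d); Nov starts Fri (30d) ✓; Dec starts Sun (31d).
Five-Saturday months: March, June, August, November → 4.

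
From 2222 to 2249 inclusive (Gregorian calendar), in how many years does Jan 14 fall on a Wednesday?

4

Track Jan 14's weekday year by year (advancing +1, or +2 across a Feb 29):
  2222: Mon  2223: Tue (+1)  2224: Wed (+1) ✓  2225: Fri (+2)  2226: Sat (+1)
  2227: Sun (+1)  2228: Mon (+1)  2229: Wed (+2) ✓  2230: Thu (+1)  2231: Fri (+1)
  2232: Sat (+1)  2233: Mon (+2)  2234: Tue (+1)  2235: Wed (+1) ✓  2236: Thu (+1)
  2237: Sat (+2)  2238: Sun (+1)  2239: Mon (+1)  2240: Tue (+1)  2241: Thu (+2)
  2242: Fri (+1)  2243: Sat (+1)  2244: Sun (+1)  2245: Tue (+2)  2246: Wed (+1) ✓
  2247: Thu (+1)  2248: Fri (+1)  2249: Sun (+2)
Wednesday years: 2224, 2229, 2235, 2246 — 4 in total.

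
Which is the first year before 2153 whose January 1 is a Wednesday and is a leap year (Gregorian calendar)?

2144

Jan 1 advances by 2 weekdays after a leap year and by 1 after a common year.
2153: Jan 1 is Monday.
2152: Saturday (leap)
2151: Friday
2150: Thursday
2149: Wednesday
2148: Monday (leap)
2147: Sunday
2146: Saturday
2145: Friday
2144: Wednesday (leap)
2144 begins on a Wednesday and is a leap year.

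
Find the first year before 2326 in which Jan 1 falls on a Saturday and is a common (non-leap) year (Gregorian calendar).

2321

Jan 1 advances by 2 weekdays after a leap year and by 1 after a common year.
2326: Jan 1 is Friday.
2325: Thursday
2324: Tuesday (leap)
2323: Monday
2322: Sunday
2321: Saturday
2321 begins on a Saturday and is a common year.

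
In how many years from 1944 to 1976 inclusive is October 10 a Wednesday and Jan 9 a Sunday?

Check each year's weekday for October 10 and Jan 9:
  1944: Tue/Sun  1945: Wed/Tue  1946: Thu/Wed  1947: Fri/Thu  1948: Sun/Fri  1949: Mon/Sun  1950: Tue/Mon  1951: Wed/Tue  1952: Fri/Wed  1953: Sat/Fri  1954: Sun/Sat  1955: Mon/Sun  1956: Wed/Mon  1957: Thu/Wed  …(5 more)…  1963: Thu/Wed  1964: Sat/Thu  1965: Sun/Sat  1966: Mon/Sun  1967: Tue/Mon  1968: Thu/Tue  1969: Fri/Thu  1970: Sat/Fri  1971: Sun/Sat  1972: Tue/Sun  1973: Wed/Tue  1974: Thu/Wed  1975: Fri/Thu  1976: Sun/Fri
Both conditions hold in: no year — 0.

0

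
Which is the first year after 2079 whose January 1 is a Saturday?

2084

Jan 1 advances by 2 weekdays after a leap year and by 1 after a common year.
2079: Jan 1 is Sunday.
2080: Monday (leap)
2081: Wednesday
2082: Thursday
2083: Friday
2084: Saturday (leap)
2084 begins on a Saturday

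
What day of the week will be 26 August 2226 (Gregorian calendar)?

Saturday

January 1, 2226 is a Sunday.
August 26 is day 238 of the year, i.e. 237 days after Jan 1.
237 mod 7 = 6, so advance 6 weekdays from Sunday: Saturday.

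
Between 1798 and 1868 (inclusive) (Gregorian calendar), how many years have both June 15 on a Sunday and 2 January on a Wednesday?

2

Check each year's weekday for June 15 and 2 January:
  1798: Fri/Tue  1799: Sat/Wed  1800: Sun/Thu  1801: Mon/Fri  1802: Tue/Sat  1803: Wed/Sun  1804: Fri/Mon  1805: Sat/Wed  1806: Sun/Thu  1807: Mon/Fri  1808: Wed/Sat  1809: Thu/Mon  1810: Fri/Tue  1811: Sat/Wed  …(43 more)…  1855: Fri/Tue  1856: Sun/Wed ✓  1857: Mon/Fri  1858: Tue/Sat  1859: Wed/Sun  1860: Fri/Mon  1861: Sat/Wed  1862: Sun/Thu  1863: Mon/Fri  1864: Wed/Sat  1865: Thu/Mon  1866: Fri/Tue  1867: Sat/Wed  1868: Mon/Thu
Both conditions hold in: 1828, 1856 — 2.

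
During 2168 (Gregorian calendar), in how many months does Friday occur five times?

A month of length L has five Fridays iff its first Friday is on day ≤ L−28 (so day 1–3 in a 31-day month, 1–2 in a 30-day month, day 1 in a leap February).
Checking each month of 2168: Jan starts Fri (31d) ✓; Feb starts Mon (29d); Mar starts Tue (31d); Apr starts Fri (30d) ✓; May starts Sun (31d); Jun starts Wed (30d); Jul starts Fri (31d) ✓; Aug starts Mon (31d); Sep starts Thu (30d) ✓; Oct starts Sat (31d); Nov starts Tue (30d); Dec starts Thu (31d) ✓.
Five-Friday months: January, April, July, September, December → 5.

5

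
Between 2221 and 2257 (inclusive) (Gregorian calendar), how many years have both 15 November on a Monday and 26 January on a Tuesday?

Check each year's weekday for 15 November and 26 January:
  2221: Thu/Fri  2222: Fri/Sat  2223: Sat/Sun  2224: Mon/Mon  2225: Tue/Wed  2226: Wed/Thu  2227: Thu/Fri  2228: Sat/Sat  2229: Sun/Mon  2230: Mon/Tue ✓  2231: Tue/Wed  2232: Thu/Thu  2233: Fri/Sat  2234: Sat/Sun  …(9 more)…  2244: Fri/Fri  2245: Sat/Sun  2246: Sun/Mon  2247: Mon/Tue ✓  2248: Wed/Wed  2249: Thu/Fri  2250: Fri/Sat  2251: Sat/Sun  2252: Mon/Mon  2253: Tue/Wed  2254: Wed/Thu  2255: Thu/Fri  2256: Sat/Sat  2257: Sun/Mon
Both conditions hold in: 2230, 2241, 2247 — 3.

3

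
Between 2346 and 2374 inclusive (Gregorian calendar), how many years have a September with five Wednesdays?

8

September has 30 days; it has five Wednesdays when Wednesday falls among the first (month-length − 28) days — i.e. when September 1 is one of Wednesday/Tuesday.
September 1 by year: 2346:Sun 2347:Mon 2348:Wed✓ 2349:Thu 2350:Fri 2351:Sat 2352:Mon 2353:Tue✓ 2354:Wed✓ 2355:Thu 2356:Sat 2357:Sun 2358:Mon 2359:Tue✓ 2360:Thu 2361:Fri 2362:Sat 2363:Sun 2364:Tue✓ 2365:Wed✓ 2366:Thu 2367:Fri 2368:Sun 2369:Mon 2370:Tue✓ 2371:Wed✓ 2372:Fri 2373:Sat 2374:Sun
Years with five Wednesdays: 2348, 2353, 2354, 2359, 2364, 2365, 2370, 2371 → 8.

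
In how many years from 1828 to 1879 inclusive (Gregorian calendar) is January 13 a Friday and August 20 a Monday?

Check each year's weekday for January 13 and August 20:
  1828: Sun/Wed  1829: Tue/Thu  1830: Wed/Fri  1831: Thu/Sat  1832: Fri/Mon ✓  1833: Sun/Tue  1834: Mon/Wed  1835: Tue/Thu  1836: Wed/Sat  1837: Fri/Sun  1838: Sat/Mon  1839: Sun/Tue  1840: Mon/Thu  1841: Wed/Fri  …(24 more)…  1866: Sat/Mon  1867: Sun/Tue  1868: Mon/Thu  1869: Wed/Fri  1870: Thu/Sat  1871: Fri/Sun  1872: Sat/Tue  1873: Mon/Wed  1874: Tue/Thu  1875: Wed/Fri  1876: Thu/Sun  1877: Sat/Mon  1878: Sun/Tue  1879: Mon/Wed
Both conditions hold in: 1832, 1860 — 2.

2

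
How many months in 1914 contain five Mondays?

A month of length L has five Mondays iff its first Monday is on day ≤ L−28 (so day 1–3 in a 31-day month, 1–2 in a 30-day month, day 1 in a leap February).
Checking each month of 1914: Jan starts Thu (31d); Feb starts Sun (28d); Mar starts Sun (31d) ✓; Apr starts Wed (30d); May starts Fri (31d); Jun starts Mon (30d) ✓; Jul starts Wed (31d); Aug starts Sat (31d) ✓; Sep starts Tue (30d); Oct starts Thu (31d); Nov starts Sun (30d) ✓; Dec starts Tue (31d).
Five-Monday months: March, June, August, November → 4.

4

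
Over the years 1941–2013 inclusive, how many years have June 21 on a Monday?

Track June 21's weekday year by year (advancing +1, or +2 across a Feb 29):
  1941: Sat  1942: Sun (+1)  1943: Mon (+1) ✓  1944: Wed (+2)  1945: Thu (+1)
  1946: Fri (+1)  1947: Sat (+1)  1948: Mon (+2) ✓  1949: Tue (+1)  1950: Wed (+1)
  1951: Thu (+1)  1952: Sat (+2)  1953: Sun (+1)  1954: Mon (+1) ✓  … (45 more years) …
  2000: Wed (+2)  2001: Thu (+1)  2002: Fri (+1)  2003: Sat (+1)  2004: Mon (+2) ✓
  2005: Tue (+1)  2006: Wed (+1)  2007: Thu (+1)  2008: Sat (+2)  2009: Sun (+1)
  2010: Mon (+1) ✓  2011: Tue (+1)  2012: Thu (+2)  2013: Fri (+1)
Monday years: 1943, 1948, 1954, 1965, 1971, 1976, 1982, 1993, 1999, 2004, 2010 — 11 in total.

11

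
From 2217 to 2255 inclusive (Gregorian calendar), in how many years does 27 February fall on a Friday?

6

Track 27 February's weekday year by year (advancing +1, or +2 across a Feb 29):
  2217: Thu  2218: Fri (+1) ✓  2219: Sat (+1)  2220: Sun (+1)  2221: Tue (+2)
  2222: Wed (+1)  2223: Thu (+1)  2224: Fri (+1) ✓  2225: Sun (+2)  2226: Mon (+1)
  2227: Tue (+1)  2228: Wed (+1)  2229: Fri (+2) ✓  2230: Sat (+1)  … (11 more years) …
  2242: Sun (+1)  2243: Mon (+1)  2244: Tue (+1)  2245: Thu (+2)  2246: Fri (+1) ✓
  2247: Sat (+1)  2248: Sun (+1)  2249: Tue (+2)  2250: Wed (+1)  2251: Thu (+1)
  2252: Fri (+1) ✓  2253: Sun (+2)  2254: Mon (+1)  2255: Tue (+1)
Friday years: 2218, 2224, 2229, 2235, 2246, 2252 — 6 in total.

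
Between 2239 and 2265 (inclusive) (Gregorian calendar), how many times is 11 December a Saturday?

Track 11 December's weekday year by year (advancing +1, or +2 across a Feb 29):
  2239: Wed  2240: Fri (+2)  2241: Sat (+1) ✓  2242: Sun (+1)  2243: Mon (+1)
  2244: Wed (+2)  2245: Thu (+1)  2246: Fri (+1)  2247: Sat (+1) ✓  2248: Mon (+2)
  2249: Tue (+1)  2250: Wed (+1)  2251: Thu (+1)  2252: Sat (+2) ✓  2253: Sun (+1)
  2254: Mon (+1)  2255: Tue (+1)  2256: Thu (+2)  2257: Fri (+1)  2258: Sat (+1) ✓
  2259: Sun (+1)  2260: Tue (+2)  2261: Wed (+1)  2262: Thu (+1)  2263: Fri (+1)
  2264: Sun (+2)  2265: Mon (+1)
Saturday years: 2241, 2247, 2252, 2258 — 4 in total.

4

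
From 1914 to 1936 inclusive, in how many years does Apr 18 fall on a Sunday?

Track Apr 18's weekday year by year (advancing +1, or +2 across a Feb 29):
  1914: Sat  1915: Sun (+1) ✓  1916: Tue (+2)  1917: Wed (+1)  1918: Thu (+1)
  1919: Fri (+1)  1920: Sun (+2) ✓  1921: Mon (+1)  1922: Tue (+1)  1923: Wed (+1)
  1924: Fri (+2)  1925: Sat (+1)  1926: Sun (+1) ✓  1927: Mon (+1)  1928: Wed (+2)
  1929: Thu (+1)  1930: Fri (+1)  1931: Sat (+1)  1932: Mon (+2)  1933: Tue (+1)
  1934: Wed (+1)  1935: Thu (+1)  1936: Sat (+2)
Sunday years: 1915, 1920, 1926 — 3 in total.

3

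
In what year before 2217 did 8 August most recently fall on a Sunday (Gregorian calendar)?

2213

From one year to the next, a fixed date's weekday advances by 1, or by 2 when a Feb 29 lies between the two dates.
2217: August 8 is Friday.
2216: Thursday (−1)
2215: Tuesday (−2)
2214: Monday (−1)
2213: Sunday (−1)
8 August falls on a Sunday in 2213.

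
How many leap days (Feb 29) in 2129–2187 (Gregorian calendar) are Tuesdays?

2

Leap years in 2129–2187: 14 of them.
Feb 29 weekday advances by 5 (mod 7) from one leap year to the next four years later (or differs when a century non-leap intervenes).
Leap-day weekdays: 2132:Fri 2136:Wed 2140:Mon 2144:Sat 2148:Thu 2152:Tue✓ 2156:Sun 2160:Fri 2164:Wed 2168:Mon 2172:Sat 2176:Thu 2180:Tue✓ 2184:Sun
Tuesday: 2152, 2180 → 2.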